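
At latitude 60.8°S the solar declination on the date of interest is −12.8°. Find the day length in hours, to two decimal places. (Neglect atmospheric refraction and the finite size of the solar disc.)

15.20 hours

−tan φ tan δ = −(-1.7893)(-0.2272) = -0.4065; H_s = arccos(-0.4065) = 113.99°.
Day length = 2 H_s / 15° h⁻¹ = 227.98° / 15 = 15.199 h.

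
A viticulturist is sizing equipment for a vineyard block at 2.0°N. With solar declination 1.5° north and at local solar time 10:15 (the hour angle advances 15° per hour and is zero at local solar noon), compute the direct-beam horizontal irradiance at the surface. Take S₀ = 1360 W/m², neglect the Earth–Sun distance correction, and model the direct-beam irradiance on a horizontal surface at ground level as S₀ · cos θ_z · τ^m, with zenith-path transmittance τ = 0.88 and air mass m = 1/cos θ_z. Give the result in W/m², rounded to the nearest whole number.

Hour angle H = 15° × (10.25 − 12) = -26.25°.
With φ = 2.0°, δ = 1.5°, H = -26.25°: sin φ sin δ = 0.0009, cos φ cos δ cos H = 0.8960, so cos θ_z = 0.8969.
Air mass m = 1/cos θ_z = 1/0.8969 = 1.115; τ^m = 0.88^1.115 = 0.8672.
Surface direct beam = 1360 × 0.8969 × 0.8672 = 1057.80 W/m².

1058 W/m²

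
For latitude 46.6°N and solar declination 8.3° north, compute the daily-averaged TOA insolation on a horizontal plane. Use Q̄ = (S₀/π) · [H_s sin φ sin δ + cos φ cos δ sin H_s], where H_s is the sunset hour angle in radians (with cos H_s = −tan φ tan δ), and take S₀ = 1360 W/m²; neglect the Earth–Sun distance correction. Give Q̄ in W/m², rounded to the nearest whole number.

369 W/m²

The sunset hour angle satisfies cos H_s = −tan φ tan δ = -0.1543, giving H_s = 98.88°. In radians, H_s = 1.7258.
H_s sin φ sin δ = 1.7258 × 0.7266 × 0.1444 = 0.1811.
cos φ cos δ sin H_s = 0.6871 × 0.9895 × 0.9880 = 0.6717.
Q̄ = (1360/π) × (0.1811 + 0.6717) = 432.90 × 0.8528 = 369.18 W/m².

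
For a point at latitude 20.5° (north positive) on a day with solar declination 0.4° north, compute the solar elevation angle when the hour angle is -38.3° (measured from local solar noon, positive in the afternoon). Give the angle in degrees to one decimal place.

cos θ_z = sin φ sin δ + cos φ cos δ cos H = (0.3502)(0.0070) + (0.9367)(1.0000)(0.7848) = 0.7376.
θ_z = arccos(0.7376) = 42.47°, so the elevation is 90° − 42.47° = 47.53°.

47.5°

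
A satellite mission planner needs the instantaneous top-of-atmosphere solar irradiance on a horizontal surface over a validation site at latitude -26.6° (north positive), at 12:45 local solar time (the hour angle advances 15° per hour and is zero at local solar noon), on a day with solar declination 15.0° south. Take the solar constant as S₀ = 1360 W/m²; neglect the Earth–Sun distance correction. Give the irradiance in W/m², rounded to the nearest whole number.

Hour angle H = 15° × (12.75 − 12) = 11.25°.
With φ = -26.6°, δ = -15.0°, H = 11.25°: sin φ sin δ = 0.1159, cos φ cos δ cos H = 0.8471, so cos θ_z = 0.9630.
Top-of-atmosphere irradiance = S₀ cos θ_z = 1360 × 0.9630 = 1309.68 W/m².

1310 W/m²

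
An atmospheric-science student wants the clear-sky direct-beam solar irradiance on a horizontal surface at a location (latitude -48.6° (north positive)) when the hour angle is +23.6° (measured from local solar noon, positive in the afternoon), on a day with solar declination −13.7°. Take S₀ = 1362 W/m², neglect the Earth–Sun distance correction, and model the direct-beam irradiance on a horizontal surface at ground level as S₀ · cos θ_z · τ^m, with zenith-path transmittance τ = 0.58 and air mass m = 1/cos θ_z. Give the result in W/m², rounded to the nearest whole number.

513 W/m²

cos θ_z = sin φ sin δ + cos φ cos δ cos H = (-0.7501)(-0.2368) + (0.6613)(0.9715)(0.9164) = 0.7664.
Air mass m = 1/cos θ_z = 1/0.7664 = 1.305; τ^m = 0.58^1.305 = 0.4912.
Surface direct beam = 1362 × 0.7664 × 0.4912 = 512.73 W/m².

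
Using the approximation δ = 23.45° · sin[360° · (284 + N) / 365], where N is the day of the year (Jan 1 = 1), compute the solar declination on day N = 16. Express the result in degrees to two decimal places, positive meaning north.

-21.10°

360 × (284 + 16) / 365 = 295.890°; sin(295.890°) = -0.8996.
δ = 23.45 × -0.8996 = -21.096° ≈ -21.10°.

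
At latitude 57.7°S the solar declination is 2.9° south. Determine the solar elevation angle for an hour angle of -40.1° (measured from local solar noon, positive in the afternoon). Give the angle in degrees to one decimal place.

cos θ_z = sin(-57.7°) sin(-2.9°) + cos(-57.7°) cos(-2.9°) cos(-40.10°) = 0.0428 + 0.4082 = 0.4510.
θ_z = arccos(0.4510) = 63.19°, so the elevation is 90° − 63.19° = 26.81°.

26.8°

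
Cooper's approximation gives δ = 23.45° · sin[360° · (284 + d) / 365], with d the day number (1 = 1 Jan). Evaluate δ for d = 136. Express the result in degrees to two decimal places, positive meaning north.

360 × (284 + 136) / 365 = 414.247°; sin(414.247°) = 0.8115.
δ = 23.45 × 0.8115 = 19.030° ≈ +19.03°.

+19.03°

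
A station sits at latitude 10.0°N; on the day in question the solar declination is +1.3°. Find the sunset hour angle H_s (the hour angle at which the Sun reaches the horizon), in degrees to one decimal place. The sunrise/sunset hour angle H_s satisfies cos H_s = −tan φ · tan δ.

−tan φ tan δ = −(0.1763)(0.0227) = -0.0040; H_s = arccos(-0.0040) = 90.23°.

90.2°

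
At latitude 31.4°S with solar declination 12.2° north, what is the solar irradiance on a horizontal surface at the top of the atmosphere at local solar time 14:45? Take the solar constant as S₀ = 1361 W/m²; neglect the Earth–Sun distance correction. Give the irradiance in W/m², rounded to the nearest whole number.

704 W/m²

Hour angle H = 15° × (14.75 − 12) = 41.25°.
cos θ_z = sin(-31.4°) sin(12.2°) + cos(-31.4°) cos(12.2°) cos(41.25°) = -0.1101 + 0.6272 = 0.5171.
Top-of-atmosphere irradiance = S₀ cos θ_z = 1361 × 0.5171 = 703.77 W/m².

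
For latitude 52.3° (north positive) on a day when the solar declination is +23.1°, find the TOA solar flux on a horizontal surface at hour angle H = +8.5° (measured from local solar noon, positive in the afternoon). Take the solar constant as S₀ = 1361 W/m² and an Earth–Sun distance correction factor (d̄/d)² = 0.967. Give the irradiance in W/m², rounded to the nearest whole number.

cos θ_z = sin φ sin δ + cos φ cos δ cos H = (0.7912)(0.3923) + (0.6115)(0.9198)(0.9890) = 0.8667.
Top-of-atmosphere irradiance = S₀ (d̄/d)² cos θ_z = 1361 × 0.967 × 0.8667 = 1140.65 W/m².

1141 W/m²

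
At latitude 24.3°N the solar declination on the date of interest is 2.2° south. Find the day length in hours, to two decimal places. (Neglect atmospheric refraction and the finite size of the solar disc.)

11.87 hours

cos H_s = −tan(24.3°) · tan(-2.2°) = 0.0173, so H_s = arccos(0.0173) = 89.01°.
Day length = 2 H_s / 15° h⁻¹ = 178.02° / 15 = 11.868 h.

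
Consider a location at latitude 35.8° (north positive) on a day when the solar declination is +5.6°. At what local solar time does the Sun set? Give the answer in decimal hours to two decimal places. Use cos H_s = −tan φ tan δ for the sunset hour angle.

18.27 h

The sunset hour angle satisfies cos H_s = −tan φ tan δ = -0.0707, giving H_s = 94.05°.
Sunset is at 12 + H_s/15 = 12 + 6.270 = 18.270 h local solar time.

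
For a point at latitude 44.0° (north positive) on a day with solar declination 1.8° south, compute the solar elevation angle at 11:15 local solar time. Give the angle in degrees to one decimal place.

Hour angle H = 15° × (11.25 − 12) = -11.25°.
cos θ_z = sin(44.0°) sin(-1.8°) + cos(44.0°) cos(-1.8°) cos(-11.25°) = -0.0218 + 0.7052 = 0.6834.
θ_z = arccos(0.6834) = 46.89°, so the elevation is 90° − 46.89° = 43.11°.

43.1°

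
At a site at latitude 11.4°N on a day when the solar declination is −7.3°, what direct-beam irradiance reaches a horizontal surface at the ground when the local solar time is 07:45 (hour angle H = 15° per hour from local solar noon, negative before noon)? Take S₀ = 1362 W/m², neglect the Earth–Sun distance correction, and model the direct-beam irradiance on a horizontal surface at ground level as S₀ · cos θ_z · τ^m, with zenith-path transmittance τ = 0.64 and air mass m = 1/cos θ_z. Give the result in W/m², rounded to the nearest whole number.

Hour angle H = 15° × (7.75 − 12) = -63.75°.
With φ = 11.4°, δ = -7.3°, H = -63.75°: sin φ sin δ = -0.0251, cos φ cos δ cos H = 0.4300, so cos θ_z = 0.4049.
Air mass m = 1/cos θ_z = 1/0.4049 = 2.470; τ^m = 0.64^2.470 = 0.3321.
Surface direct beam = 1362 × 0.4049 × 0.3321 = 183.14 W/m².

183 W/m²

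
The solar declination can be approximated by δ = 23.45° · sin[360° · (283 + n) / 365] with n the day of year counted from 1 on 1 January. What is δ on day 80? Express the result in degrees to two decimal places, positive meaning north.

-0.81°

360 × (283 + 80) / 365 = 358.027°; sin(358.027°) = -0.0344.
δ = 23.45 × -0.0344 = -0.807° ≈ -0.81°.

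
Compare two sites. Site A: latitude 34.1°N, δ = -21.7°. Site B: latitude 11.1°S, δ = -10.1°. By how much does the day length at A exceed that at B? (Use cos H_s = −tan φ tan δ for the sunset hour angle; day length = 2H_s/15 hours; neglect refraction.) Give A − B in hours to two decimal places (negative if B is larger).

A: H_s = arccos(−tan 34.1° · tan -21.7°) = 74.37°, so 2H_s/15 = 9.9160 h.
B: H_s = arccos(−tan -11.1° · tan -10.1°) = 92.00°, so 2H_s/15 = 12.2667 h.
A − B = 9.9160 − 12.2667 = -2.3507 h.

-2.35 h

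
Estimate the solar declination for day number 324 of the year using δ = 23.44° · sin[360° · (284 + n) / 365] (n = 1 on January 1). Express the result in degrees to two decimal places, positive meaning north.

360 × (284 + 324) / 365 = 599.671°; sin(599.671°) = -0.8631.
δ = 23.44 × -0.8631 = -20.231° ≈ -20.23°.

-20.23°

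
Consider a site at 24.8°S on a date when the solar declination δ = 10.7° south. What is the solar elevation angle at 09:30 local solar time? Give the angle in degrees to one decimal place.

51.8°

Hour angle H = 15° × (9.5 − 12) = -37.50°.
cos θ_z = sin(-24.8°) sin(-10.7°) + cos(-24.8°) cos(-10.7°) cos(-37.50°) = 0.0779 + 0.7077 = 0.7856.
θ_z = arccos(0.7856) = 38.22°, so the elevation is 90° − 38.22° = 51.78°.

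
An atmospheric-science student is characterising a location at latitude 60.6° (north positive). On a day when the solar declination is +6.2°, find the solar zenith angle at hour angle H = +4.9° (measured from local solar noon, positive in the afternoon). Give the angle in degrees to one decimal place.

cos θ_z = sin φ sin δ + cos φ cos δ cos H = (0.8712)(0.1080) + (0.4909)(0.9942)(0.9963) = 0.5803.
θ_z = arccos(0.5803) = 54.53°.

54.5°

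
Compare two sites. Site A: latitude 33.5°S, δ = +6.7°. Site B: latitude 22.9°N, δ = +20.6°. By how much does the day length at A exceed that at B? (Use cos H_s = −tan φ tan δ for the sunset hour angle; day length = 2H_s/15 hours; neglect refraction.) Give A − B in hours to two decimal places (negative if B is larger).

-1.81 h

A: H_s = arccos(−tan -33.5° · tan 6.7°) = 85.54°, so 2H_s/15 = 11.4053 h.
B: H_s = arccos(−tan 22.9° · tan 20.6°) = 99.14°, so 2H_s/15 = 13.2187 h.
A − B = 11.4053 − 13.2187 = -1.8134 h.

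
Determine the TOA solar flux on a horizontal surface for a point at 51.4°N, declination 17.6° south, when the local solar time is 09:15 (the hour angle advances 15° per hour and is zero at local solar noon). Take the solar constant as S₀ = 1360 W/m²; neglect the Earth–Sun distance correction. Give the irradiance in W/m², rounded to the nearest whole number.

Hour angle H = 15° × (9.25 − 12) = -41.25°.
cos θ_z = sin φ sin δ + cos φ cos δ cos H = (0.7815)(-0.3024) + (0.6239)(0.9532)(0.7518) = 0.2108.
Top-of-atmosphere irradiance = S₀ cos θ_z = 1360 × 0.2108 = 286.69 W/m².

287 W/m²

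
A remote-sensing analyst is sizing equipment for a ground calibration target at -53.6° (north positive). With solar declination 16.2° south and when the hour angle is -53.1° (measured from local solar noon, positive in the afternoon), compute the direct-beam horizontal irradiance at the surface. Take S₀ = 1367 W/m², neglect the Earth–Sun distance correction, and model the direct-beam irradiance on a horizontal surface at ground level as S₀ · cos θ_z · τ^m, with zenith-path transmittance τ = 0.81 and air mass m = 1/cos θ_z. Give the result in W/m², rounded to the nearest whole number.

With φ = -53.6°, δ = -16.2°, H = -53.10°: sin φ sin δ = 0.2246, cos φ cos δ cos H = 0.3422, so cos θ_z = 0.5668.
Air mass m = 1/cos θ_z = 1/0.5668 = 1.764; τ^m = 0.81^1.764 = 0.6896.
Surface direct beam = 1367 × 0.5668 × 0.6896 = 534.31 W/m².

534 W/m²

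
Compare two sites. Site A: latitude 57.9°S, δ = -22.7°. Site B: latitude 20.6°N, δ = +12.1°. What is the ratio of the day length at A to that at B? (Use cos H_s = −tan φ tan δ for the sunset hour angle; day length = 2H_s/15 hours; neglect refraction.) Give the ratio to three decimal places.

A: H_s = arccos(−tan -57.9° · tan -22.7°) = 131.82°, so 2H_s/15 = 17.5760 h.
B: H_s = arccos(−tan 20.6° · tan 12.1°) = 94.62°, so 2H_s/15 = 12.6160 h.
Ratio A/B = 17.5760 / 12.6160 = 1.3932.

1.393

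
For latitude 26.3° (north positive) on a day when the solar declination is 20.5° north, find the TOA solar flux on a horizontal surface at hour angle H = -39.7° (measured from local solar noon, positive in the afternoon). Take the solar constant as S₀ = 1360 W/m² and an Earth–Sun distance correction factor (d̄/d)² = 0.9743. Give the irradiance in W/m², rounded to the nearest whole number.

cos θ_z = sin φ sin δ + cos φ cos δ cos H = (0.4431)(0.3502) + (0.8965)(0.9367)(0.7694) = 0.8013.
Top-of-atmosphere irradiance = S₀ (d̄/d)² cos θ_z = 1360 × 0.9743 × 0.8013 = 1061.76 W/m².

1062 W/m²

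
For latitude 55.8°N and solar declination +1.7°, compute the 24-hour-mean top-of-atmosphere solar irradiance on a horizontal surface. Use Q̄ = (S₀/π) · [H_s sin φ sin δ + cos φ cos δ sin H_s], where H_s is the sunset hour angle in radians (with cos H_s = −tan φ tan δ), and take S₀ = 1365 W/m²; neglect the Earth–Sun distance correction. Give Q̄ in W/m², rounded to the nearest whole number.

The sunset hour angle satisfies cos H_s = −tan φ tan δ = -0.0437, giving H_s = 92.50°. In radians, H_s = 1.6144.
H_s sin φ sin δ = 1.6144 × 0.8271 × 0.0297 = 0.0397.
cos φ cos δ sin H_s = 0.5621 × 0.9996 × 0.9990 = 0.5613.
Q̄ = (1365/π) × (0.0397 + 0.5613) = 434.49 × 0.6010 = 261.13 W/m².

261 W/m²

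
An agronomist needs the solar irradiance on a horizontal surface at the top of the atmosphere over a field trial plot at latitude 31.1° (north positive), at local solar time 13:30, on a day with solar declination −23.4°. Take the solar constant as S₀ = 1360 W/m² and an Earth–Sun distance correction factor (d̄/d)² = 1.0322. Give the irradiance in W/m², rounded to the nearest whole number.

731 W/m²

Hour angle H = 15° × (13.5 − 12) = 22.50°.
cos θ_z = sin φ sin δ + cos φ cos δ cos H = (0.5165)(-0.3971) + (0.8563)(0.9178)(0.9239) = 0.5210.
Top-of-atmosphere irradiance = S₀ (d̄/d)² cos θ_z = 1360 × 1.0322 × 0.5210 = 731.38 W/m².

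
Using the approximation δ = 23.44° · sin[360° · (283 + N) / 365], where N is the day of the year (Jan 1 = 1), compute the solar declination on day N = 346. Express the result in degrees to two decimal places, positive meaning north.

360 × (283 + 346) / 365 = 620.384°; sin(620.384°) = -0.9859.
δ = 23.44 × -0.9859 = -23.109° ≈ -23.11°.

-23.11°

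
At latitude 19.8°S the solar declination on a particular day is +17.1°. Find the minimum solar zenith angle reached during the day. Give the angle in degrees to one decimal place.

At local solar noon the hour angle is zero, so the zenith angle is |φ − δ| = |-19.8° − (17.1°)| = 36.9°.

36.9°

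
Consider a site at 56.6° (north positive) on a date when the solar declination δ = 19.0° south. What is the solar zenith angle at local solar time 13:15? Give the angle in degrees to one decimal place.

Hour angle H = 15° × (13.25 − 12) = 18.75°.
With φ = 56.6°, δ = -19.0°, H = 18.75°: sin φ sin δ = -0.2718, cos φ cos δ cos H = 0.4929, so cos θ_z = 0.2211.
θ_z = arccos(0.2211) = 77.23°.

77.2°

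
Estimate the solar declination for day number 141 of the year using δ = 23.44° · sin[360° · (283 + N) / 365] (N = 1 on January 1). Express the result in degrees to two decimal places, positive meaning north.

+19.92°

360 × (283 + 141) / 365 = 418.192°; sin(418.192°) = 0.8498.
δ = 23.44 × 0.8498 = 19.919° ≈ +19.92°.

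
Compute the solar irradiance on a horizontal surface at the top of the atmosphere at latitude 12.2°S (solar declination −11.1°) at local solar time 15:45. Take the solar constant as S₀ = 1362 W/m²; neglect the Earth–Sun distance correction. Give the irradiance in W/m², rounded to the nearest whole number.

781 W/m²

Hour angle H = 15° × (15.75 − 12) = 56.25°.
cos θ_z = sin φ sin δ + cos φ cos δ cos H = (-0.2113)(-0.1925) + (0.9774)(0.9813)(0.5556) = 0.5736.
Top-of-atmosphere irradiance = S₀ cos θ_z = 1362 × 0.5736 = 781.24 W/m².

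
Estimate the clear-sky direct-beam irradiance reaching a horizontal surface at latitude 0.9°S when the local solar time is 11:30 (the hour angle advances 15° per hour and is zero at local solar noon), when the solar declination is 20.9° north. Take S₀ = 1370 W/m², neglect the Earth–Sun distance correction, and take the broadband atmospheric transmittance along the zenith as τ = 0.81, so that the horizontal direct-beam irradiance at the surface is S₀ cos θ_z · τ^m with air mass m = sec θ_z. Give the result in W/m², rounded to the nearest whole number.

Hour angle H = 15° × (11.5 − 12) = -7.50°.
With φ = -0.9°, δ = 20.9°, H = -7.50°: sin φ sin δ = -0.0056, cos φ cos δ cos H = 0.9261, so cos θ_z = 0.9205.
Air mass m = 1/cos θ_z = 1/0.9205 = 1.086; τ^m = 0.81^1.086 = 0.7955.
Surface direct beam = 1370 × 0.9205 × 0.7955 = 1003.19 W/m².

1003 W/m²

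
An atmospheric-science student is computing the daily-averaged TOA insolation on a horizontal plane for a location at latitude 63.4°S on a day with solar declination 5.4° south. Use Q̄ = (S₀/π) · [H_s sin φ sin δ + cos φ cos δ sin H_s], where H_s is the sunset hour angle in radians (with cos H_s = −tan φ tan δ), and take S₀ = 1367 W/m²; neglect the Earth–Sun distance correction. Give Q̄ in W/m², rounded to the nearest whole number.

255 W/m²

The sunset hour angle satisfies cos H_s = −tan φ tan δ = -0.1888, giving H_s = 100.88°. In radians, H_s = 1.7607.
H_s sin φ sin δ = 1.7607 × -0.8942 × -0.0941 = 0.1482.
cos φ cos δ sin H_s = 0.4478 × 0.9956 × 0.9820 = 0.4378.
Q̄ = (1367/π) × (0.1482 + 0.4378) = 435.13 × 0.5860 = 254.99 W/m².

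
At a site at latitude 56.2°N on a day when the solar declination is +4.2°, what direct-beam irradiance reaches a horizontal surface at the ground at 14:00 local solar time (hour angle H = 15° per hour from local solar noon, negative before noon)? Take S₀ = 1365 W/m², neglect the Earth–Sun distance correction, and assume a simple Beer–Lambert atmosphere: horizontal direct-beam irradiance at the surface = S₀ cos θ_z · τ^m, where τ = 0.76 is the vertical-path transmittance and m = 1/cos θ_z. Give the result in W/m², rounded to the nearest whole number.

445 W/m²

Hour angle H = 15° × (14 − 12) = 30.00°.
With φ = 56.2°, δ = 4.2°, H = 30.00°: sin φ sin δ = 0.0609, cos φ cos δ cos H = 0.4805, so cos θ_z = 0.5414.
Air mass m = 1/cos θ_z = 1/0.5414 = 1.847; τ^m = 0.76^1.847 = 0.6024.
Surface direct beam = 1365 × 0.5414 × 0.6024 = 445.18 W/m².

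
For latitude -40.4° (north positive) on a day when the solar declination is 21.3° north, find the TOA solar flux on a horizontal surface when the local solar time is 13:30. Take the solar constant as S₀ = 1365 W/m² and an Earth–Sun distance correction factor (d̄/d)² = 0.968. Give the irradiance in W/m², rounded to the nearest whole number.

Hour angle H = 15° × (13.5 − 12) = 22.50°.
cos θ_z = sin(-40.4°) sin(21.3°) + cos(-40.4°) cos(21.3°) cos(22.50°) = -0.2354 + 0.6555 = 0.4201.
Top-of-atmosphere irradiance = S₀ (d̄/d)² cos θ_z = 1365 × 0.968 × 0.4201 = 555.09 W/m².

555 W/m²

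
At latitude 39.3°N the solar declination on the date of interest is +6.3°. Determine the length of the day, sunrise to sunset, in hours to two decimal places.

−tan φ tan δ = −(0.8185)(0.1104) = -0.0904; H_s = arccos(-0.0904) = 95.19°.
Day length = 2 H_s / 15° h⁻¹ = 190.38° / 15 = 12.692 h.

12.69 hours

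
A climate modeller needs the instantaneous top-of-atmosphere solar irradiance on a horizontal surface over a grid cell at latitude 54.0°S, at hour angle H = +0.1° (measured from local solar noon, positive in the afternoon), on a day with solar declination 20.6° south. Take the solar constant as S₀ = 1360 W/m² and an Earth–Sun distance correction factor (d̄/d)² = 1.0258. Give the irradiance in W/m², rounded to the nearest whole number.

1165 W/m²

With φ = -54.0°, δ = -20.6°, H = 0.10°: sin φ sin δ = 0.2846, cos φ cos δ cos H = 0.5502, so cos θ_z = 0.8348.
Top-of-atmosphere irradiance = S₀ (d̄/d)² cos θ_z = 1360 × 1.0258 × 0.8348 = 1164.62 W/m².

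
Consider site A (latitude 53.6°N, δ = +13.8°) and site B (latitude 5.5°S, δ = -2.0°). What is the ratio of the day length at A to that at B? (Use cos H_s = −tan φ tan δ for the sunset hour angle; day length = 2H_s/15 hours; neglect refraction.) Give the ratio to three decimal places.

A: H_s = arccos(−tan 53.6° · tan 13.8°) = 109.46°, so 2H_s/15 = 14.5947 h.
B: H_s = arccos(−tan -5.5° · tan -2.0°) = 90.19°, so 2H_s/15 = 12.0253 h.
Ratio A/B = 14.5947 / 12.0253 = 1.2137.

1.214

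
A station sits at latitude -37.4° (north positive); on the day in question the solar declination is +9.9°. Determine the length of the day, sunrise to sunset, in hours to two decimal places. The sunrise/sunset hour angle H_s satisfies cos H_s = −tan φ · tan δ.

−tan φ tan δ = −(-0.7646)(0.1745) = 0.1334; H_s = arccos(0.1334) = 82.33°.
Day length = 2 H_s / 15° h⁻¹ = 164.66° / 15 = 10.977 h.

10.98 hours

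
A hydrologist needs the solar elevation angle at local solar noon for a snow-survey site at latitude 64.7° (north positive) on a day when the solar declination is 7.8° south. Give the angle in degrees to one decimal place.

17.5°

At local solar noon the hour angle is zero, so the elevation is 90° − |φ − δ| = 90° − |64.7° − (-7.8°)| = 90° − 72.5° = 17.5°.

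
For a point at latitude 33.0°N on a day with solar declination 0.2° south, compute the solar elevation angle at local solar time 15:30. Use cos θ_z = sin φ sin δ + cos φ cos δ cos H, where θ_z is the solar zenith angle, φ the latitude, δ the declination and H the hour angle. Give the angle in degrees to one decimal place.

30.6°

Hour angle H = 15° × (15.5 − 12) = 52.50°.
cos θ_z = sin φ sin δ + cos φ cos δ cos H = (0.5446)(-0.0035) + (0.8387)(1.0000)(0.6088) = 0.5087.
θ_z = arccos(0.5087) = 59.42°, so the elevation is 90° − 59.42° = 30.58°.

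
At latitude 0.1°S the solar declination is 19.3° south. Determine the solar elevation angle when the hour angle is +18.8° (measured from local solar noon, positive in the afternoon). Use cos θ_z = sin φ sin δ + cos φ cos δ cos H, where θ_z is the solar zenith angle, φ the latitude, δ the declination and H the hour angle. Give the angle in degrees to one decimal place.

cos θ_z = sin(-0.1°) sin(-19.3°) + cos(-0.1°) cos(-19.3°) cos(18.80°) = 0.0006 + 0.8934 = 0.8940.
θ_z = arccos(0.8940) = 26.62°, so the elevation is 90° − 26.62° = 63.38°.

63.4°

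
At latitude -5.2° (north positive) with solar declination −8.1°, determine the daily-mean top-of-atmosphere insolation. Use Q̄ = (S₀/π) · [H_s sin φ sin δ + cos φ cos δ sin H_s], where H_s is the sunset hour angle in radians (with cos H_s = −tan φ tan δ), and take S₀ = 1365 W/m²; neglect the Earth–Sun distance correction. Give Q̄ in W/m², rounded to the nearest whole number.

437 W/m²

−tan φ tan δ = −(-0.0910)(-0.1423) = -0.0129; H_s = arccos(-0.0129) = 90.74°. In radians, H_s = 1.5837.
H_s sin φ sin δ = 1.5837 × -0.0906 × -0.1409 = 0.0202.
cos φ cos δ sin H_s = 0.9959 × 0.9900 × 0.9999 = 0.9858.
Q̄ = (1365/π) × (0.0202 + 0.9858) = 434.49 × 1.0060 = 437.10 W/m².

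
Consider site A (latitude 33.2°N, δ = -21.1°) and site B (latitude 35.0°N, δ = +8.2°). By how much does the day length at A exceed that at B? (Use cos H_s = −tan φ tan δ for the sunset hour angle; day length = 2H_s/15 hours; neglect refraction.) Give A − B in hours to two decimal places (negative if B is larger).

-2.72 h

A: H_s = arccos(−tan 33.2° · tan -21.1°) = 75.37°, so 2H_s/15 = 10.0493 h.
B: H_s = arccos(−tan 35.0° · tan 8.2°) = 95.79°, so 2H_s/15 = 12.7720 h.
A − B = 10.0493 − 12.7720 = -2.7227 h.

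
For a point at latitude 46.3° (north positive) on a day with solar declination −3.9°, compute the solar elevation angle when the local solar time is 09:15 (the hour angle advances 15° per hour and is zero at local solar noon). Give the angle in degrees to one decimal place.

28.0°

Hour angle H = 15° × (9.25 − 12) = -41.25°.
With φ = 46.3°, δ = -3.9°, H = -41.25°: sin φ sin δ = -0.0492, cos φ cos δ cos H = 0.5182, so cos θ_z = 0.4690.
θ_z = arccos(0.4690) = 62.03°, so the elevation is 90° − 62.03° = 27.97°.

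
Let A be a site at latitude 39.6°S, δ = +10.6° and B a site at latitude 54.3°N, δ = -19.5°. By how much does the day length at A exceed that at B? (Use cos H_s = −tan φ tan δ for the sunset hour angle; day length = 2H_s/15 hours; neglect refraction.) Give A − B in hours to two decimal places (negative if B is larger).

+2.75 h

A: H_s = arccos(−tan -39.6° · tan 10.6°) = 81.09°, so 2H_s/15 = 10.8120 h.
B: H_s = arccos(−tan 54.3° · tan -19.5°) = 60.47°, so 2H_s/15 = 8.0627 h.
A − B = 10.8120 − 8.0627 = 2.7493 h.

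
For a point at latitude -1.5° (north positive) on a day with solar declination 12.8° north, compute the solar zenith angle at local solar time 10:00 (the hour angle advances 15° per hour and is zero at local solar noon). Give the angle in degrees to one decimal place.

33.0°

Hour angle H = 15° × (10 − 12) = -30.00°.
cos θ_z = sin(-1.5°) sin(12.8°) + cos(-1.5°) cos(12.8°) cos(-30.00°) = -0.0058 + 0.8442 = 0.8384.
θ_z = arccos(0.8384) = 33.03°.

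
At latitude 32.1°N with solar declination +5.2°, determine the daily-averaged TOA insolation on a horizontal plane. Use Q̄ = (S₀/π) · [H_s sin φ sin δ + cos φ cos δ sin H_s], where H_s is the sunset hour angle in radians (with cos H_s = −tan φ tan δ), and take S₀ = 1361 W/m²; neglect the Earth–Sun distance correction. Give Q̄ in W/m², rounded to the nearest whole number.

cos H_s = −tan(32.1°) · tan(5.2°) = -0.0571, so H_s = arccos(-0.0571) = 93.27°. In radians, H_s = 1.6279.
H_s sin φ sin δ = 1.6279 × 0.5314 × 0.0906 = 0.0784.
cos φ cos δ sin H_s = 0.8471 × 0.9959 × 0.9984 = 0.8423.
Q̄ = (1361/π) × (0.0784 + 0.8423) = 433.22 × 0.9207 = 398.87 W/m².

399 W/m²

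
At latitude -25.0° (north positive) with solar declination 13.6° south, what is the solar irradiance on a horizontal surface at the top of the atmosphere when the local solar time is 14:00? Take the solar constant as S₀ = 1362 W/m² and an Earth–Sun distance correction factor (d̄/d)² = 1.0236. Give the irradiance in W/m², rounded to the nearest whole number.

Hour angle H = 15° × (14 − 12) = 30.00°.
cos θ_z = sin φ sin δ + cos φ cos δ cos H = (-0.4226)(-0.2351) + (0.9063)(0.9720)(0.8660) = 0.8622.
Top-of-atmosphere irradiance = S₀ (d̄/d)² cos θ_z = 1362 × 1.0236 × 0.8622 = 1202.03 W/m².

1202 W/m²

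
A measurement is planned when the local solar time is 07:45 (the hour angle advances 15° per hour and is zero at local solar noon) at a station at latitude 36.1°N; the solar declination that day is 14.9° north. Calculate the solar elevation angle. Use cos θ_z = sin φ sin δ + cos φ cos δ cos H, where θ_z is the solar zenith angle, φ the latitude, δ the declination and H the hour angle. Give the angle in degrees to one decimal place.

Hour angle H = 15° × (7.75 − 12) = -63.75°.
cos θ_z = sin φ sin δ + cos φ cos δ cos H = (0.5892)(0.2571) + (0.8080)(0.9664)(0.4423) = 0.4969.
θ_z = arccos(0.4969) = 60.20°, so the elevation is 90° − 60.20° = 29.80°.

29.8°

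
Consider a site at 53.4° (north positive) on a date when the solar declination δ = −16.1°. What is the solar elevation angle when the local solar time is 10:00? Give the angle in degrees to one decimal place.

Hour angle H = 15° × (10 − 12) = -30.00°.
With φ = 53.4°, δ = -16.1°, H = -30.00°: sin φ sin δ = -0.2226, cos φ cos δ cos H = 0.4961, so cos θ_z = 0.2735.
θ_z = arccos(0.2735) = 74.13°, so the elevation is 90° − 74.13° = 15.87°.

15.9°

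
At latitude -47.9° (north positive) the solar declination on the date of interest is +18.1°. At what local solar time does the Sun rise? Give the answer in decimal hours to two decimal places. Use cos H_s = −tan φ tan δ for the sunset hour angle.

7.41 h

cos H_s = −tan(-47.9°) · tan(18.1°) = 0.3617, so H_s = arccos(0.3617) = 68.80°.
Sunrise is at 12 − H_s/15 = 12 − 4.587 = 7.413 h local solar time.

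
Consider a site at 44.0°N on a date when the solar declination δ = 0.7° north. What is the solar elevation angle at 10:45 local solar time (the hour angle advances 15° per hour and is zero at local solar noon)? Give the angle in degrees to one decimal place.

Hour angle H = 15° × (10.75 − 12) = -18.75°.
cos θ_z = sin φ sin δ + cos φ cos δ cos H = (0.6947)(0.0122) + (0.7193)(0.9999)(0.9469) = 0.6895.
θ_z = arccos(0.6895) = 46.41°, so the elevation is 90° − 46.41° = 43.59°.

43.6°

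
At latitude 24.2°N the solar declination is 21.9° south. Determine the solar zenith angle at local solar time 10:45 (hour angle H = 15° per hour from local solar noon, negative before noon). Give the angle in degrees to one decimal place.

49.6°

Hour angle H = 15° × (10.75 − 12) = -18.75°.
cos θ_z = sin φ sin δ + cos φ cos δ cos H = (0.4099)(-0.3730) + (0.9121)(0.9278)(0.9469) = 0.6484.
θ_z = arccos(0.6484) = 49.58°.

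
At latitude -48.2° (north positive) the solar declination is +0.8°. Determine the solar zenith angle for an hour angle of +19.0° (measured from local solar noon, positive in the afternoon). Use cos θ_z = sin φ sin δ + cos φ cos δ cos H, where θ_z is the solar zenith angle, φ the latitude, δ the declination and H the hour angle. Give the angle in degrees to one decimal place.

51.7°

cos θ_z = sin(-48.2°) sin(0.8°) + cos(-48.2°) cos(0.8°) cos(19.00°) = -0.0104 + 0.6302 = 0.6198.
θ_z = arccos(0.6198) = 51.70°.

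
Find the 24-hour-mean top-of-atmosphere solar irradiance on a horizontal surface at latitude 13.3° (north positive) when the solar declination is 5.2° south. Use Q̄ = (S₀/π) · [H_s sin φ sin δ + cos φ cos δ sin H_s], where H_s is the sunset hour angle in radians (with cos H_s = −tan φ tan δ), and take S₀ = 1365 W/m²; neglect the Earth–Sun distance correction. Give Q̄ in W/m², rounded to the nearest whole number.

407 W/m²

The sunset hour angle satisfies cos H_s = −tan φ tan δ = 0.0215, giving H_s = 88.77°. In radians, H_s = 1.5493.
H_s sin φ sin δ = 1.5493 × 0.2300 × -0.0906 = -0.0323.
cos φ cos δ sin H_s = 0.9732 × 0.9959 × 0.9998 = 0.9690.
Q̄ = (1365/π) × (-0.0323 + 0.9690) = 434.49 × 0.9367 = 406.99 W/m².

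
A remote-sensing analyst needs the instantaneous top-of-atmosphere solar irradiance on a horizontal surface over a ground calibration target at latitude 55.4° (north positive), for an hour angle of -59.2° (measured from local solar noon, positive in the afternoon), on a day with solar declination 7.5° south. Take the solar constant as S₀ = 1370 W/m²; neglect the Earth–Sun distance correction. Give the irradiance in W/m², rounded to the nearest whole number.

248 W/m²

cos θ_z = sin(55.4°) sin(-7.5°) + cos(55.4°) cos(-7.5°) cos(-59.20°) = -0.1074 + 0.2883 = 0.1809.
Top-of-atmosphere irradiance = S₀ cos θ_z = 1370 × 0.1809 = 247.83 W/m².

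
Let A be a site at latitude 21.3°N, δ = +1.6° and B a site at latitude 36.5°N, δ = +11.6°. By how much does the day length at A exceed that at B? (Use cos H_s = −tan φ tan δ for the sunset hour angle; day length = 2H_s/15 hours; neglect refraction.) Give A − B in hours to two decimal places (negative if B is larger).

A: H_s = arccos(−tan 21.3° · tan 1.6°) = 90.62°, so 2H_s/15 = 12.0827 h.
B: H_s = arccos(−tan 36.5° · tan 11.6°) = 98.74°, so 2H_s/15 = 13.1653 h.
A − B = 12.0827 − 13.1653 = -1.0826 h.

-1.08 h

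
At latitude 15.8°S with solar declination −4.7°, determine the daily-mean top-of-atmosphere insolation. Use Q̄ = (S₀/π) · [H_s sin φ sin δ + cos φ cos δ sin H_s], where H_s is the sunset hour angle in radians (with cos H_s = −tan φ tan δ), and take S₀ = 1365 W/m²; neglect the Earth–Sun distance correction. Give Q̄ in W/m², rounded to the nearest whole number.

432 W/m²

The sunset hour angle satisfies cos H_s = −tan φ tan δ = -0.0233, giving H_s = 91.34°. In radians, H_s = 1.5942.
H_s sin φ sin δ = 1.5942 × -0.2723 × -0.0819 = 0.0356.
cos φ cos δ sin H_s = 0.9622 × 0.9966 × 0.9997 = 0.9586.
Q̄ = (1365/π) × (0.0356 + 0.9586) = 434.49 × 0.9942 = 431.97 W/m².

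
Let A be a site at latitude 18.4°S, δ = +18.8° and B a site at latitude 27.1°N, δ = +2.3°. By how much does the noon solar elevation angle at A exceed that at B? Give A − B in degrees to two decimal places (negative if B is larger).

A: 90° − |-18.4 − (18.8)| = 52.80°.
B: 90° − |27.1 − (2.3)| = 65.20°.
A − B = 52.80 − 65.20 = -12.40°.

-12.40°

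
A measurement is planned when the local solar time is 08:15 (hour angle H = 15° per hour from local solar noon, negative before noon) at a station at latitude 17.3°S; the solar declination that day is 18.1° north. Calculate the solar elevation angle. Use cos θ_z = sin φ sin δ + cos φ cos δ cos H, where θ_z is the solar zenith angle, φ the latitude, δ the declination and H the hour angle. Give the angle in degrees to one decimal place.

24.3°

Hour angle H = 15° × (8.25 − 12) = -56.25°.
cos θ_z = sin φ sin δ + cos φ cos δ cos H = (-0.2974)(0.3107) + (0.9548)(0.9505)(0.5556) = 0.4118.
θ_z = arccos(0.4118) = 65.68°, so the elevation is 90° − 65.68° = 24.32°.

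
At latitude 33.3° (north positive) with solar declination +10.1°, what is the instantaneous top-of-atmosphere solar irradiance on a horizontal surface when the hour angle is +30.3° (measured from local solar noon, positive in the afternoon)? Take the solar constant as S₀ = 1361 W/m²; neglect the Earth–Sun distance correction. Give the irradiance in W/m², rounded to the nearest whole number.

With φ = 33.3°, δ = 10.1°, H = 30.30°: sin φ sin δ = 0.0963, cos φ cos δ cos H = 0.7104, so cos θ_z = 0.8067.
Top-of-atmosphere irradiance = S₀ cos θ_z = 1361 × 0.8067 = 1097.92 W/m².

1098 W/m²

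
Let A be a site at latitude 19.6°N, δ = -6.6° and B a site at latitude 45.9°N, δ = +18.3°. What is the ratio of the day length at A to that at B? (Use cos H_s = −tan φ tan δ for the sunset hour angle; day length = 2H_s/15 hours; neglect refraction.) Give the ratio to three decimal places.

0.797

A: H_s = arccos(−tan 19.6° · tan -6.6°) = 87.64°, so 2H_s/15 = 11.6853 h.
B: H_s = arccos(−tan 45.9° · tan 18.3°) = 109.95°, so 2H_s/15 = 14.6600 h.
Ratio A/B = 11.6853 / 14.6600 = 0.7971.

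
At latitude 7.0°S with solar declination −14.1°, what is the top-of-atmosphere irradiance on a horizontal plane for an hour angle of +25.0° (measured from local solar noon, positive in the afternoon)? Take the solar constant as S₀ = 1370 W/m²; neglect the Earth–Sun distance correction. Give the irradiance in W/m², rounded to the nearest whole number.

cos θ_z = sin(-7.0°) sin(-14.1°) + cos(-7.0°) cos(-14.1°) cos(25.00°) = 0.0297 + 0.8725 = 0.9022.
Top-of-atmosphere irradiance = S₀ cos θ_z = 1370 × 0.9022 = 1236.01 W/m².

1236 W/m²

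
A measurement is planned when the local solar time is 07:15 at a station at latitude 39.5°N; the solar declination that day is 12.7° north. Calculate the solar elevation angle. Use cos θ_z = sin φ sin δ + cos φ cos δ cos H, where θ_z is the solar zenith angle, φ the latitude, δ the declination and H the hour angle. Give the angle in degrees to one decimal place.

22.4°

Hour angle H = 15° × (7.25 − 12) = -71.25°.
cos θ_z = sin φ sin δ + cos φ cos δ cos H = (0.6361)(0.2198) + (0.7716)(0.9755)(0.3214) = 0.3817.
θ_z = arccos(0.3817) = 67.56°, so the elevation is 90° − 67.56° = 22.44°.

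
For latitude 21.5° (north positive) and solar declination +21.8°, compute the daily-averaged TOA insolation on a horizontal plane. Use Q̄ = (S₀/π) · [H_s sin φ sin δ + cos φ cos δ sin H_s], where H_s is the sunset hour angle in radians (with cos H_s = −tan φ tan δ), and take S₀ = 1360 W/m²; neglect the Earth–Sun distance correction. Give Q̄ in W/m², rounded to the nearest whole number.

The sunset hour angle satisfies cos H_s = −tan φ tan δ = -0.1576, giving H_s = 99.07°. In radians, H_s = 1.7291.
H_s sin φ sin δ = 1.7291 × 0.3665 × 0.3714 = 0.2354.
cos φ cos δ sin H_s = 0.9304 × 0.9285 × 0.9875 = 0.8531.
Q̄ = (1360/π) × (0.2354 + 0.8531) = 432.90 × 1.0885 = 471.21 W/m².

471 W/m²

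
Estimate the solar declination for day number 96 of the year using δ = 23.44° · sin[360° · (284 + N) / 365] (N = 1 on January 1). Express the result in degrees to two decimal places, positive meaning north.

360 × (284 + 96) / 365 = 374.795°; sin(374.795°) = 0.2554.
δ = 23.44 × 0.2554 = 5.987° ≈ +5.99°.

+5.99°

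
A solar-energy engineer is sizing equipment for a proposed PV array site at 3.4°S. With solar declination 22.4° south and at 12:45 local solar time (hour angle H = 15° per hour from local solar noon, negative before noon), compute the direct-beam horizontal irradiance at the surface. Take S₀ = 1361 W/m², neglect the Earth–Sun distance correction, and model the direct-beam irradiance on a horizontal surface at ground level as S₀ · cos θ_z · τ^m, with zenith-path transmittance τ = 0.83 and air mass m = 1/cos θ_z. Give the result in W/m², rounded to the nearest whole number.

Hour angle H = 15° × (12.75 − 12) = 11.25°.
cos θ_z = sin φ sin δ + cos φ cos δ cos H = (-0.0593)(-0.3811) + (0.9982)(0.9245)(0.9808) = 0.9277.
Air mass m = 1/cos θ_z = 1/0.9277 = 1.078; τ^m = 0.83^1.078 = 0.8180.
Surface direct beam = 1361 × 0.9277 × 0.8180 = 1032.81 W/m².

1033 W/m²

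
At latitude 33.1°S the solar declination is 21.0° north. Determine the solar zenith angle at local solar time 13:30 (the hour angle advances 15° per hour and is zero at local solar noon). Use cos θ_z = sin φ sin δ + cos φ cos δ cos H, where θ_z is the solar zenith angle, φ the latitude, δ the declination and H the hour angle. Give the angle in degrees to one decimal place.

58.2°

Hour angle H = 15° × (13.5 − 12) = 22.50°.
cos θ_z = sin φ sin δ + cos φ cos δ cos H = (-0.5461)(0.3584) + (0.8377)(0.9336)(0.9239) = 0.5268.
θ_z = arccos(0.5268) = 58.21°.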